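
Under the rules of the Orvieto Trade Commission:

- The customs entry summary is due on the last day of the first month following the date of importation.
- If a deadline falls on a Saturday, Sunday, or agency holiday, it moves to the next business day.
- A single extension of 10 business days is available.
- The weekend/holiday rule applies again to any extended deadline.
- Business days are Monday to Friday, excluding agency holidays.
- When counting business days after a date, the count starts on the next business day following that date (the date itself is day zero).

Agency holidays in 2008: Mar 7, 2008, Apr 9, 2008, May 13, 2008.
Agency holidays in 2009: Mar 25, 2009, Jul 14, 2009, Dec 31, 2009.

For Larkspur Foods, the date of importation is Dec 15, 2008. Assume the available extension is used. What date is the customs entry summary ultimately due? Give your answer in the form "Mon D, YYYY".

Feb 16, 2009

The first month after Dec 15, 2008 is January 2009, whose last day is Jan 31, 2009.
Because Jan 31, 2009 is a Saturday, the deadline becomes Feb 2, 2009 (Monday).
Counting 10 further business days from Feb 2, 2009 reaches Feb 16, 2009.
Feb 16, 2009 falls on a Monday, which is a business day, so no adjustment is needed.
The final due date is Feb 16, 2009.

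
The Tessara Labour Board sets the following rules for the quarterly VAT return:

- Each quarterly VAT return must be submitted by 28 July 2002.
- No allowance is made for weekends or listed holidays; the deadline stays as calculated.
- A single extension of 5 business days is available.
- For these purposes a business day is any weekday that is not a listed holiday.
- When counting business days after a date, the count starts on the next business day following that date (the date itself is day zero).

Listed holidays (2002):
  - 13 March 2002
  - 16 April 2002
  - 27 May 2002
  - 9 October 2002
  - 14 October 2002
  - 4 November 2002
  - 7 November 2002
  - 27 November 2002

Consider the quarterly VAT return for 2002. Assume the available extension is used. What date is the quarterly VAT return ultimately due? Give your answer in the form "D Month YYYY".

Start from the fixed due date, 28 July 2002.
28 July 2002 falls on a Sunday. The rules make no weekend/holiday allowance, so it remains 28 July 2002.
Counting 5 further business days from 28 July 2002 reaches 2 August 2002.
No adjustment is made for weekends or holidays, so 2 August 2002 stands.
So the filing is due 2 August 2002.

2 August 2002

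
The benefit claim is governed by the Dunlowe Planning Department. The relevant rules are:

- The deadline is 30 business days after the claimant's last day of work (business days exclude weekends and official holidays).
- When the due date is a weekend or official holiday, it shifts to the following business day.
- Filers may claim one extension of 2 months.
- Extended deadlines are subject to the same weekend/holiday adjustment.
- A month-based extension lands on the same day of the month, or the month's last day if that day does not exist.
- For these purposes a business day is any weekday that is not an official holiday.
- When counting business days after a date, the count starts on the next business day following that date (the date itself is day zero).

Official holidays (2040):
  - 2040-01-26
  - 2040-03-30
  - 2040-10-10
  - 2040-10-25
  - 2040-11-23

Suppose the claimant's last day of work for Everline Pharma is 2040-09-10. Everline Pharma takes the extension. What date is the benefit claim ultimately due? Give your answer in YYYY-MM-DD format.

2040-12-24

Counting 30 business days after 2040-09-10 (skipping weekends and listed holidays) reaches 2040-10-23.
2040-10-23 falls on a Tuesday, which is a business day, so no adjustment is needed.
Add 2 months to 2040-10-23: 2040-12-23.
2040-12-23 falls on a Sunday. Rolling to the next business day gives 2040-12-24, a Monday.
So the filing is due 2040-12-24.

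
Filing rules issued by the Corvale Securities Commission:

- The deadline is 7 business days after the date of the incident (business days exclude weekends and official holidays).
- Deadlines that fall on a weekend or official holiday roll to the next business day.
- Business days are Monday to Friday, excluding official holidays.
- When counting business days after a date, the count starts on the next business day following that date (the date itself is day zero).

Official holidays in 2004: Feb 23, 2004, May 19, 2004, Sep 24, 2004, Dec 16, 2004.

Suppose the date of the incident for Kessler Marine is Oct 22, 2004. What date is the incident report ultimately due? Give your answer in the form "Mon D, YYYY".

Nov 2, 2004

7 business days after Oct 22, 2004, excluding weekends and holidays, is Nov 2, 2004.
Nov 2, 2004 is a Tuesday and not a listed holiday, so it stands.
Deadline: Nov 2, 2004.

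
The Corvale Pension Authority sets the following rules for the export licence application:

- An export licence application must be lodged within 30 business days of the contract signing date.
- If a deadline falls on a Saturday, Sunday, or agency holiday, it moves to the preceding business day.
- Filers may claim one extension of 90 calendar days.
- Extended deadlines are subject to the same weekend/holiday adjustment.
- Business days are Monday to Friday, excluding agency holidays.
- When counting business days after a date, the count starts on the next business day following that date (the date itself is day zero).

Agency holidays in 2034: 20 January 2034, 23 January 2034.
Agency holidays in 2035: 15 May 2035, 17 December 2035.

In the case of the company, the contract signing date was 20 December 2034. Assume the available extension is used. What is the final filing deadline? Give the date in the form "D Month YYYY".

1 May 2035

30 business days after 20 December 2034, excluding weekends and holidays, is 31 January 2035.
31 January 2035 is a Wednesday and not a listed holiday, so it stands.
The 90-calendar-day extension moves the deadline from 31 January 2035 to 1 May 2035.
1 May 2035 is a Tuesday and not a listed holiday, so it stands.
So the filing is due 1 May 2035.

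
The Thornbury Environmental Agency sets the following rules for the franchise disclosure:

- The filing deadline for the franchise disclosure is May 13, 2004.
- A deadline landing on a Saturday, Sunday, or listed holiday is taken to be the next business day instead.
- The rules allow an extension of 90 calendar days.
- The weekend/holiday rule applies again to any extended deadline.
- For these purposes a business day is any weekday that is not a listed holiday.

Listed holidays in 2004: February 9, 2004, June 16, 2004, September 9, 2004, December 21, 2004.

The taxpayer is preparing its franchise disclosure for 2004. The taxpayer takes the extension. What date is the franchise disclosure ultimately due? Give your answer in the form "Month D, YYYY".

The statutory due date is May 13, 2004.
May 13, 2004 is a Thursday and not a listed holiday, so it stands.
The 90-calendar-day extension moves the deadline from May 13, 2004 to August 11, 2004.
August 11, 2004 falls on a Wednesday, which is a business day, so no adjustment is needed.
So the filing is due August 11, 2004.

August 11, 2004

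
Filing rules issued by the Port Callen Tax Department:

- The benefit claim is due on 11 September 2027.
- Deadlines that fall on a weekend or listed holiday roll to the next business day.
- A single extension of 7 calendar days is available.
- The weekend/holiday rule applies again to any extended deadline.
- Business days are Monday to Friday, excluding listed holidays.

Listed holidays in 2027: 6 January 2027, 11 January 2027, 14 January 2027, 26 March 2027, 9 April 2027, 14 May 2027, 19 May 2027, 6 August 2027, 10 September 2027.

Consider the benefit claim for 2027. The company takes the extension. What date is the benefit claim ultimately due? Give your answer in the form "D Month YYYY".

The stated deadline is 11 September 2027.
11 September 2027 is a Saturday; the next business day is 13 September 2027 (Monday).
The 7-calendar-day extension moves the deadline from 13 September 2027 to 20 September 2027.
Since 20 September 2027 is a Monday and not a holiday, the date is unchanged.
So the filing is due 20 September 2027.

20 September 2027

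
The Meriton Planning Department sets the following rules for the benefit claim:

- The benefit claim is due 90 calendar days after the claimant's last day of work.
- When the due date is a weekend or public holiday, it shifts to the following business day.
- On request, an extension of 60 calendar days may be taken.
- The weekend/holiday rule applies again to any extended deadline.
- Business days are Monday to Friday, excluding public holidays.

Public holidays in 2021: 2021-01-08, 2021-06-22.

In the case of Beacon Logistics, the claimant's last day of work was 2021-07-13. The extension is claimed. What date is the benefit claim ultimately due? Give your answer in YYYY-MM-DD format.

2021-12-10

90 calendar days after 2021-07-13 is 2021-10-11.
2021-10-11 falls on a Monday, which is a business day, so no adjustment is needed.
The 60-calendar-day extension moves the deadline from 2021-10-11 to 2021-12-10.
2021-12-10 is a Friday and not a listed holiday, so it stands.
Deadline: 2021-12-10.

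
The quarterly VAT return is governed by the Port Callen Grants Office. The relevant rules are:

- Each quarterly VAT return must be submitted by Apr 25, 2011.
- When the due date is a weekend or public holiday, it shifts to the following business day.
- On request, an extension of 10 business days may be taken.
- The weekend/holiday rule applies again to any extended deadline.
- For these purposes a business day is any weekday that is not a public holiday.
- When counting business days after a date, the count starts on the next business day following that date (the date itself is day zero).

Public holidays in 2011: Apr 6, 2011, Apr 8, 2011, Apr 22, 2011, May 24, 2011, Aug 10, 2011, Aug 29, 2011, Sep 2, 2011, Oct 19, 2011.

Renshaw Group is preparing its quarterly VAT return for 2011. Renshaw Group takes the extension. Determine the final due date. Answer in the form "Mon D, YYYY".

The stated deadline is Apr 25, 2011.
Apr 25, 2011 is a Monday and not a listed holiday, so it stands.
Counting 10 further business days from Apr 25, 2011 reaches May 9, 2011.
May 9, 2011 falls on a Monday, which is a business day, so no adjustment is needed.
So the filing is due May 9, 2011.

May 9, 2011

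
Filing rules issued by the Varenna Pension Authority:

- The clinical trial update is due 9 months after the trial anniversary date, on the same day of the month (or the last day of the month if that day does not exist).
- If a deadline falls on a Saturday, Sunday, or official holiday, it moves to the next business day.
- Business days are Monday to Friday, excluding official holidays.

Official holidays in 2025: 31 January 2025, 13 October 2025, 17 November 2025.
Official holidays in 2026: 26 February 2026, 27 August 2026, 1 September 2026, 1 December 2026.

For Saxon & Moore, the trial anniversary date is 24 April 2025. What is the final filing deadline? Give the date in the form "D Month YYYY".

26 January 2026

9 months after 24 April 2025, on the same day of the month, is 24 January 2026.
24 January 2026 is a Saturday; the next business day is 26 January 2026 (Monday).
Deadline: 26 January 2026.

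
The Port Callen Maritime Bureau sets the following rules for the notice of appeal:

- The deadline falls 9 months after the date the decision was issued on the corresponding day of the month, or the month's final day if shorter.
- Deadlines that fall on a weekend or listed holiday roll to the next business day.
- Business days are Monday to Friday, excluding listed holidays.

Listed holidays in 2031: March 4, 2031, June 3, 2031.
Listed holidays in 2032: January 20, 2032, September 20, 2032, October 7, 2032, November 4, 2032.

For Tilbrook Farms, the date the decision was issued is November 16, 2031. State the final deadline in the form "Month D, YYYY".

9 months from November 16, 2031 is August 16, 2032.
Since August 16, 2032 is a Monday and not a holiday, the date is unchanged.
Deadline: August 16, 2032.

August 16, 2032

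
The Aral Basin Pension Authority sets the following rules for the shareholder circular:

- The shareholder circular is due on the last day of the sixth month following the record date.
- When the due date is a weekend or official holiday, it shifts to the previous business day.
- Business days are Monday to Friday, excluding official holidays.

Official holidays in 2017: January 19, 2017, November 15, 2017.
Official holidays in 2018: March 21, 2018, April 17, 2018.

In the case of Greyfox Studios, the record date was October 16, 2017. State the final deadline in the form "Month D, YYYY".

April 30, 2018

6 months after October 16, 2017 falls in April 2018; the last day of that month is April 30, 2018.
April 30, 2018 (Monday) is already a business day.
So the filing is due April 30, 2018.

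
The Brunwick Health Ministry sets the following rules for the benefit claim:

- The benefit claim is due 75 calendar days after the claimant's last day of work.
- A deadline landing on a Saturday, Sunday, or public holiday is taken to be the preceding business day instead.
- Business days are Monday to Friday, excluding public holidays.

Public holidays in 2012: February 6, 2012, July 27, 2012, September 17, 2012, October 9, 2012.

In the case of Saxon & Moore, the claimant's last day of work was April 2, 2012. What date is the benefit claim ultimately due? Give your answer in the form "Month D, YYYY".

75 calendar days after April 2, 2012 is June 16, 2012.
June 16, 2012 is a Saturday; the preceding business day is June 15, 2012 (Friday).
Deadline: June 15, 2012.

June 15, 2012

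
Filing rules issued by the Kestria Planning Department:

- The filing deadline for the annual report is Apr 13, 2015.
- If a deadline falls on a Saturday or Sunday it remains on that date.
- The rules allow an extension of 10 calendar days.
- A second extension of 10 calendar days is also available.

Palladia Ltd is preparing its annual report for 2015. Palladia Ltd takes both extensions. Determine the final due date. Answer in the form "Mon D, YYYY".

May 3, 2015

Start from the fixed due date, Apr 13, 2015.
Apr 13, 2015 is a Monday; no weekend or holiday adjustment applies.
Applying the 10-calendar-day extension: Apr 13, 2015 + 10 days = Apr 23, 2015.
Apr 23, 2015 is a Thursday; no weekend or holiday adjustment applies.
The 10-calendar-day extension moves the deadline from Apr 23, 2015 to May 3, 2015.
May 3, 2015 is a Sunday; no weekend or holiday adjustment applies.
Final deadline: May 3, 2015.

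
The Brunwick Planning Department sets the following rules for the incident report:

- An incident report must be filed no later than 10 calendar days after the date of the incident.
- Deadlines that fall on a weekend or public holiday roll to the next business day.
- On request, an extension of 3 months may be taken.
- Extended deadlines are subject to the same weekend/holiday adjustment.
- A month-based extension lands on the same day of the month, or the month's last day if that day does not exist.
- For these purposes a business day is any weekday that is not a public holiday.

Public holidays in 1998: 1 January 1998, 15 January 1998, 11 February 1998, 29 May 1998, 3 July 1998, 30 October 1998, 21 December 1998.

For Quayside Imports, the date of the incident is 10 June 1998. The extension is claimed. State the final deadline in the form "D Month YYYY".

22 September 1998

10 calendar days after 10 June 1998 is 20 June 1998.
20 June 1998 is a Saturday, so it moves to the next business day, 22 June 1998 (Monday).
Add 3 months to 22 June 1998: 22 September 1998.
22 September 1998 is a Tuesday and not a listed holiday, so it stands.
So the filing is due 22 September 1998.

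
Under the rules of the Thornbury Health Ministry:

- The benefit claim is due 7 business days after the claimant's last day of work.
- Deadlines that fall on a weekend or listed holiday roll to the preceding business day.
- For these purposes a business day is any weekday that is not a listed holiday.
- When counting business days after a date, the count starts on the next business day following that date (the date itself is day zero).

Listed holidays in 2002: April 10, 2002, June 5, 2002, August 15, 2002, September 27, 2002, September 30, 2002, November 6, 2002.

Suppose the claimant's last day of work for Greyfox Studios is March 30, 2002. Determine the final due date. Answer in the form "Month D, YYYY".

Counting 7 business days after March 30, 2002 (skipping weekends and listed holidays) reaches April 9, 2002.
April 9, 2002 is a Tuesday and not a listed holiday, so it stands.
Final deadline: April 9, 2002.

April 9, 2002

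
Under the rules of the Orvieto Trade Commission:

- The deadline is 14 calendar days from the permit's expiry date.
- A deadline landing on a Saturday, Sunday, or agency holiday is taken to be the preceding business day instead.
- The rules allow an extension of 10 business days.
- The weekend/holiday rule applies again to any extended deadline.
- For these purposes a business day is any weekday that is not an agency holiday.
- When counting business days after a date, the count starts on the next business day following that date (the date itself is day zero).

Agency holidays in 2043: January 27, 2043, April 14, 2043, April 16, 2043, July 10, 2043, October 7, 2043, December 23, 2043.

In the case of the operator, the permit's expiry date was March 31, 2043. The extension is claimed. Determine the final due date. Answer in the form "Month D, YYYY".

Trigger date March 31, 2043 + 14 calendar days = April 14, 2043.
Because April 14, 2043 is a listed holiday, the deadline becomes April 13, 2043 (Monday).
Counting 10 further business days from April 13, 2043 reaches April 29, 2043.
April 29, 2043 falls on a Wednesday, which is a business day, so no adjustment is needed.
The final due date is April 29, 2043.

April 29, 2043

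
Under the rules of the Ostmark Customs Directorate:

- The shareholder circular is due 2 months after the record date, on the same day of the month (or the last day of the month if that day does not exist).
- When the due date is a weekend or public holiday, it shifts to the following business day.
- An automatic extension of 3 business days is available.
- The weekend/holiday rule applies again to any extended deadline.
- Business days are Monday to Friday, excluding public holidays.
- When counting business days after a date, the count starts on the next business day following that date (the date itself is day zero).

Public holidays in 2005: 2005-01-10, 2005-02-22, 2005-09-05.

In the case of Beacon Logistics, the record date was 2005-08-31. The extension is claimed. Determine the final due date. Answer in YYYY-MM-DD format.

2005-11-03

2 months after 2005-08-31, on the same day of the month, is 2005-10-31.
Since 2005-10-31 is a Monday and not a holiday, the date is unchanged.
The 3-business-day extension runs from 2005-10-31 to 2005-11-03.
2005-11-03 falls on a Thursday, which is a business day, so no adjustment is needed.
Final deadline: 2005-11-03.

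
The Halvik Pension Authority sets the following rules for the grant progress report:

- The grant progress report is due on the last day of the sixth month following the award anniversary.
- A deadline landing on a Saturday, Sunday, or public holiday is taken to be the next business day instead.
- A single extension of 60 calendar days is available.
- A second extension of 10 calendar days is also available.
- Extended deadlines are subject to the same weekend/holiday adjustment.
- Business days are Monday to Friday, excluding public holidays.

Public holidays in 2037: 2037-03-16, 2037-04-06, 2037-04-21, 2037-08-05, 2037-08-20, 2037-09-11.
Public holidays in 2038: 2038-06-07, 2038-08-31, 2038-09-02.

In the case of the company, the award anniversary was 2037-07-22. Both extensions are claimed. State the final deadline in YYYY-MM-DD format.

2038-04-12

6 months after 2037-07-22 falls in January 2038; the last day of that month is 2038-01-31.
Because 2038-01-31 is a Sunday, the deadline becomes 2038-02-01 (Monday).
Applying the 60-calendar-day extension: 2038-02-01 + 60 days = 2038-04-02.
Since 2038-04-02 is a Friday and not a holiday, the date is unchanged.
The 10-calendar-day extension moves the deadline from 2038-04-02 to 2038-04-12.
2038-04-12 falls on a Monday, which is a business day, so no adjustment is needed.
The final due date is 2038-04-12.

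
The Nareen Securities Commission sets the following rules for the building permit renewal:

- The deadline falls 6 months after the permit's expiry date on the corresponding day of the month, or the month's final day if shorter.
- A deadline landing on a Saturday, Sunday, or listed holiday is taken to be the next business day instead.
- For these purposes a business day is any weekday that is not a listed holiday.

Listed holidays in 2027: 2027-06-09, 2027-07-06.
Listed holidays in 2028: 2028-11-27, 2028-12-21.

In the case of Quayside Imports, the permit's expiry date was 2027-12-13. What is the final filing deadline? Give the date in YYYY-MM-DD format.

2028-06-13

6 months after 2027-12-13, on the same day of the month, is 2028-06-13.
2028-06-13 falls on a Tuesday, which is a business day, so no adjustment is needed.
The final due date is 2028-06-13.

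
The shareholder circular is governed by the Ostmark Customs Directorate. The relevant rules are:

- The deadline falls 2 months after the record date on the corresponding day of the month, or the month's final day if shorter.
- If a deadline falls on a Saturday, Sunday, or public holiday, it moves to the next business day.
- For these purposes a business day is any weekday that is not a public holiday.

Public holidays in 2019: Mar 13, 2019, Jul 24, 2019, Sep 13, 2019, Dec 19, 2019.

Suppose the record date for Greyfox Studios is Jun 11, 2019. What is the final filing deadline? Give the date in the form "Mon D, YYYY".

Aug 12, 2019

2 months from Jun 11, 2019 is Aug 11, 2019.
Aug 11, 2019 is a Sunday, so it moves to the next business day, Aug 12, 2019 (Monday).
Final deadline: Aug 12, 2019.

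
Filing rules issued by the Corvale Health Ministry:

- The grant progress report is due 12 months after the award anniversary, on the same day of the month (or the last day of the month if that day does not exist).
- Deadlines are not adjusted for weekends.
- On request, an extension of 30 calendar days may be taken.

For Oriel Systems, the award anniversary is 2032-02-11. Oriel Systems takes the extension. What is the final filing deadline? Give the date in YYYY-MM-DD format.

2033-03-13

12 months from 2032-02-11 is 2033-02-11.
2033-02-11 falls on a Friday. The rules make no weekend/holiday allowance, so it remains 2033-02-11.
Applying the 30-calendar-day extension: 2033-02-11 + 30 days = 2033-03-13.
2033-03-13 falls on a Sunday. The rules make no weekend/holiday allowance, so it remains 2033-03-13.
So the filing is due 2033-03-13.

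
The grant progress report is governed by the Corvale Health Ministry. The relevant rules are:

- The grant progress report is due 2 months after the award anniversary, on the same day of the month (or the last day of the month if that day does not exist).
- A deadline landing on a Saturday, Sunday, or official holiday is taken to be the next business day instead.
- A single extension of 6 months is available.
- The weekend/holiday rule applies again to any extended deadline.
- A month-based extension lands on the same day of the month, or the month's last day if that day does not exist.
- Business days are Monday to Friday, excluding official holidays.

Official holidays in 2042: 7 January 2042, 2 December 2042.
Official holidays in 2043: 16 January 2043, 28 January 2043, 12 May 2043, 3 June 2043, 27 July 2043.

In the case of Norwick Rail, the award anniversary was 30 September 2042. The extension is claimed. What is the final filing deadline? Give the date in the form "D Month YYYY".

Moving 2 months forward from 30 September 2042 on the corresponding day gives 30 November 2042.
30 November 2042 is a Sunday, so it moves to the next business day, 1 December 2042 (Monday).
Add 6 months to 1 December 2042: 1 June 2043.
1 June 2043 falls on a Monday, which is a business day, so no adjustment is needed.
Final deadline: 1 June 2043.

1 June 2043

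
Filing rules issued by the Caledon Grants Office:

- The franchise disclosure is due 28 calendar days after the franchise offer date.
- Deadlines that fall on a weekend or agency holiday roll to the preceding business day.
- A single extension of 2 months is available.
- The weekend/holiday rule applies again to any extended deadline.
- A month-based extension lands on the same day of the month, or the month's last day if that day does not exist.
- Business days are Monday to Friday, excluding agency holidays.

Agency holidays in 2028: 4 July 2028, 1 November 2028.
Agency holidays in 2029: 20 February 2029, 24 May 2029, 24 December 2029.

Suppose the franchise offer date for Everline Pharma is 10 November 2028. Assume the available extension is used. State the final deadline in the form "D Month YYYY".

28 calendar days after 10 November 2028 is 8 December 2028.
8 December 2028 is a Friday and not a listed holiday, so it stands.
Applying the 2 months extension: 2 months after 8 December 2028 is 8 February 2029.
8 February 2029 (Thursday) is already a business day.
The final due date is 8 February 2029.

8 February 2029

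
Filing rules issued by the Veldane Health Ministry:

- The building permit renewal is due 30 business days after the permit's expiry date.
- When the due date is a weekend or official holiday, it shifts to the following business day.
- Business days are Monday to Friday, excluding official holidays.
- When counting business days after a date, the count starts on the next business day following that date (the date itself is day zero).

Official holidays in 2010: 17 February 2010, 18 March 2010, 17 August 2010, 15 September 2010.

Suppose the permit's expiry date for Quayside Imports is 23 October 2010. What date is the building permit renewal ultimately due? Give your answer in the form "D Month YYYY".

30 business days after 23 October 2010, excluding weekends and holidays, is 3 December 2010.
Since 3 December 2010 is a Friday and not a holiday, the date is unchanged.
The final due date is 3 December 2010.

3 December 2010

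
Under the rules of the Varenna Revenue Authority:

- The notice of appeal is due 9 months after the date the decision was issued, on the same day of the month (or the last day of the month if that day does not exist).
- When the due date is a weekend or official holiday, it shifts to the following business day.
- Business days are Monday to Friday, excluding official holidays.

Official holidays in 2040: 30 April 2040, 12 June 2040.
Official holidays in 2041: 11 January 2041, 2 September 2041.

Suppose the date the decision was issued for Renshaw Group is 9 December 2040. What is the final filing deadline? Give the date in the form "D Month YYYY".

9 months after 9 December 2040, on the same day of the month, is 9 September 2041.
9 September 2041 (Monday) is already a business day.
So the filing is due 9 September 2041.

9 September 2041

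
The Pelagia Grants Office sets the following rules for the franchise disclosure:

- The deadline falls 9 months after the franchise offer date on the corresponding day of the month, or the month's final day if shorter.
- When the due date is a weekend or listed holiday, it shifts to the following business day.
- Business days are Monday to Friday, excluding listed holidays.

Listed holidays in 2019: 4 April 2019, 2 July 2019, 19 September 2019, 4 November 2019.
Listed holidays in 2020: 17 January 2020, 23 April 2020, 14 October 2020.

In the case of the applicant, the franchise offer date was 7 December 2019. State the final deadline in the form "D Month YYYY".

7 September 2020

Moving 9 months forward from 7 December 2019 on the corresponding day gives 7 September 2020.
7 September 2020 falls on a Monday, which is a business day, so no adjustment is needed.
So the filing is due 7 September 2020.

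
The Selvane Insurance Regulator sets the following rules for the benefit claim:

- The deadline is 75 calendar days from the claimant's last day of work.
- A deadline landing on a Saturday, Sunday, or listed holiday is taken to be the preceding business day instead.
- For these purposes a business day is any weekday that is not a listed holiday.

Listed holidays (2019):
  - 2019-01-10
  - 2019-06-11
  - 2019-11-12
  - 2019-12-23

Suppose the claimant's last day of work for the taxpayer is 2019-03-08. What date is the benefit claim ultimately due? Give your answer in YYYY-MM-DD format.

2019-05-22

Adding 75 calendar days to 2019-03-08 gives 2019-05-22.
2019-05-22 falls on a Wednesday, which is a business day, so no adjustment is needed.
So the filing is due 2019-05-22.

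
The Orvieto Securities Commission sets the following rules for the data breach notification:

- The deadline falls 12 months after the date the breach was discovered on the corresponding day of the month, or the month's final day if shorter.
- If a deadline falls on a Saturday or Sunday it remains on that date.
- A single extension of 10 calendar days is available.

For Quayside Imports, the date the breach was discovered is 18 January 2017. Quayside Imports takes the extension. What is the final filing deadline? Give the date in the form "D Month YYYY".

28 January 2018

12 months after 18 January 2017, on the same day of the month, is 18 January 2018.
18 January 2018 is a Thursday; no weekend or holiday adjustment applies.
With the 10-day extension, 18 January 2018 becomes 28 January 2018.
No adjustment is made for weekends or holidays, so 28 January 2018 stands.
Final deadline: 28 January 2018.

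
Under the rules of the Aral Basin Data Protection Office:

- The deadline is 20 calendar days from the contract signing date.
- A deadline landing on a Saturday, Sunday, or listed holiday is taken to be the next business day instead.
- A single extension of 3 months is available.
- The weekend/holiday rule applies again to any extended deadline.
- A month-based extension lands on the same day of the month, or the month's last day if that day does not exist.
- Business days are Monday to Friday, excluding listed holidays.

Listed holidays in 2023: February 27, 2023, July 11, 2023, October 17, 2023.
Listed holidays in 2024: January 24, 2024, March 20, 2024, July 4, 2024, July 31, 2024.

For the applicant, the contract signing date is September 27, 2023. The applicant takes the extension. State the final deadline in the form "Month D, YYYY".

Trigger date September 27, 2023 + 20 calendar days = October 17, 2023.
October 17, 2023 is a listed holiday; the next business day is October 18, 2023 (Wednesday).
Applying the 3 months extension: 3 months after October 18, 2023 is January 18, 2024.
January 18, 2024 (Thursday) is already a business day.
The final due date is January 18, 2024.

January 18, 2024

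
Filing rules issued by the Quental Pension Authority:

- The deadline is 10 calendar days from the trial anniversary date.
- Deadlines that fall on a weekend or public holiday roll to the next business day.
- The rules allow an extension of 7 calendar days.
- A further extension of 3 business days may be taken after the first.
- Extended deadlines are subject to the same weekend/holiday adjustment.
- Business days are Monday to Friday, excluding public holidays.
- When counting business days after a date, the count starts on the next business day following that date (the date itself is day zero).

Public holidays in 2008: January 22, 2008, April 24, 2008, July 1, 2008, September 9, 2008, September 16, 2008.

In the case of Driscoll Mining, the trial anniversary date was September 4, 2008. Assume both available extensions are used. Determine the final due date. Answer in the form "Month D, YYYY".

10 calendar days after September 4, 2008 is September 14, 2008.
September 14, 2008 is a Sunday; the next business day is September 15, 2008 (Monday).
The 7-calendar-day extension moves the deadline from September 15, 2008 to September 22, 2008.
September 22, 2008 is a Monday and not a listed holiday, so it stands.
The 3-business-day extension runs from September 22, 2008 to September 25, 2008.
September 25, 2008 (Thursday) is already a business day.
Final deadline: September 25, 2008.

September 25, 2008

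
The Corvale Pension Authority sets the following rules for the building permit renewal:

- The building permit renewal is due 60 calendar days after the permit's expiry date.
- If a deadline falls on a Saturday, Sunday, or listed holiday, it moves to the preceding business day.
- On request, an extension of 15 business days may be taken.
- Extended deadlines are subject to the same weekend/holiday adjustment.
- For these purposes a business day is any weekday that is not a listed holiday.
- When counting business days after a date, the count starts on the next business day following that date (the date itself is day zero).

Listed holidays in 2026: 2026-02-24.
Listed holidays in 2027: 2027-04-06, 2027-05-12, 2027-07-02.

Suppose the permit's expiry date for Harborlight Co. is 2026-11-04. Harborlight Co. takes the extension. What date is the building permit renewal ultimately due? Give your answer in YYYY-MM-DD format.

2027-01-22

Adding 60 calendar days to 2026-11-04 gives 2027-01-03.
2027-01-03 falls on a Sunday. Rolling to the preceding business day gives 2027-01-01, a Friday.
Counting 15 further business days from 2027-01-01 reaches 2027-01-22.
2027-01-22 is a Friday and not a listed holiday, so it stands.
Final deadline: 2027-01-22.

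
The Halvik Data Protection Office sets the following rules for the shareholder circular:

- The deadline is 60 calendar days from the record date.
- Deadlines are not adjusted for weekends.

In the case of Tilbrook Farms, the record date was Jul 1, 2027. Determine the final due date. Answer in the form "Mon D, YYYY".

Adding 60 calendar days to Jul 1, 2027 gives Aug 30, 2027.
Aug 30, 2027 is a Monday; no weekend or holiday adjustment applies.
Deadline: Aug 30, 2027.

Aug 30, 2027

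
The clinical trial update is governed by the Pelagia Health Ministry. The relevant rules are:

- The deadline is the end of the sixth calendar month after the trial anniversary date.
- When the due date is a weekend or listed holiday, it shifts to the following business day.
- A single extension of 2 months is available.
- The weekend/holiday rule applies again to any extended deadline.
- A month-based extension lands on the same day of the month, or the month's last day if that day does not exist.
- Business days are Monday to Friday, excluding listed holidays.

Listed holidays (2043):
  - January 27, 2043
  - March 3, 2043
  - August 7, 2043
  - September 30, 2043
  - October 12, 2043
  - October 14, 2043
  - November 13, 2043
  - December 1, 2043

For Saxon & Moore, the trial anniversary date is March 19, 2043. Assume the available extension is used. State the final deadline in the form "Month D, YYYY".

December 2, 2043

6 months after March 19, 2043 is September 2043; that month ends on September 30, 2043.
Because September 30, 2043 is a listed holiday, the deadline becomes October 1, 2043 (Thursday).
Applying the 2 months extension: 2 months after October 1, 2043 is December 1, 2043.
December 1, 2043 falls on a listed holiday. Rolling to the next business day gives December 2, 2043, a Wednesday.
The final due date is December 2, 2043.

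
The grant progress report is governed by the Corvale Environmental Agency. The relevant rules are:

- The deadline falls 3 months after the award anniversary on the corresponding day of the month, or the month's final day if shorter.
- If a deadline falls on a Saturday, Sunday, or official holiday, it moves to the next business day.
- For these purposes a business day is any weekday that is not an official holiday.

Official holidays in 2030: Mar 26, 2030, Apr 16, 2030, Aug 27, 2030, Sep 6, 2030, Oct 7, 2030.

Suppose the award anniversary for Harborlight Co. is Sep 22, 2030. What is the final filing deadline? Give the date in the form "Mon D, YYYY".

3 months from Sep 22, 2030 is Dec 22, 2030.
Dec 22, 2030 is a Sunday, so it moves to the next business day, Dec 23, 2030 (Monday).
Final deadline: Dec 23, 2030.

Dec 23, 2030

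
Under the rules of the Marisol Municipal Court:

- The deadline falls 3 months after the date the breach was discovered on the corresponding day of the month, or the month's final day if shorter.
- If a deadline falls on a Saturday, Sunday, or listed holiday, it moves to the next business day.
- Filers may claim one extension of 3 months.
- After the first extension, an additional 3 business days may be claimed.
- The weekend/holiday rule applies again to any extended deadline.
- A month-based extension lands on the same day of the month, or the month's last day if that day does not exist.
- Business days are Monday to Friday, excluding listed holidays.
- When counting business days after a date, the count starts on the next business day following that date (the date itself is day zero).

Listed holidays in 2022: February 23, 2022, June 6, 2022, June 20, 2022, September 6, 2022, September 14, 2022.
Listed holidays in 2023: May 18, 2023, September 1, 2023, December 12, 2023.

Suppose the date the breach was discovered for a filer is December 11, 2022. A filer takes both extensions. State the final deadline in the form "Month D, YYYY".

June 16, 2023

3 months from December 11, 2022 is March 11, 2023.
March 11, 2023 falls on a Saturday. Rolling to the next business day gives March 13, 2023, a Monday.
The 3 months extension carries March 13, 2023 to June 13, 2023.
Since June 13, 2023 is a Tuesday and not a holiday, the date is unchanged.
The 3-business-day extension runs from June 13, 2023 to June 16, 2023.
Since June 16, 2023 is a Friday and not a holiday, the date is unchanged.
Deadline: June 16, 2023.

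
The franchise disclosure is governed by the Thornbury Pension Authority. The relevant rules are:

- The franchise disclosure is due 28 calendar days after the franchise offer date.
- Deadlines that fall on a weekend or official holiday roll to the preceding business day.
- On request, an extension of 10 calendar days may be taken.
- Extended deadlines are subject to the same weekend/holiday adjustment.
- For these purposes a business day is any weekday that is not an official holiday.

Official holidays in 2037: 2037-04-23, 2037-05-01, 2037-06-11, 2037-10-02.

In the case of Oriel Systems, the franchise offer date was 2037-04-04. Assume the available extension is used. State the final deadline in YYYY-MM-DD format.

Adding 28 calendar days to 2037-04-04 gives 2037-05-02.
Because 2037-05-02 is a Saturday, the deadline becomes 2037-04-30 (Thursday).
Add the 10 calendar-day extension to 2037-04-30: 2037-05-10.
2037-05-10 is a Sunday, so it moves to the preceding business day, 2037-05-08 (Friday).
So the filing is due 2037-05-08.

2037-05-08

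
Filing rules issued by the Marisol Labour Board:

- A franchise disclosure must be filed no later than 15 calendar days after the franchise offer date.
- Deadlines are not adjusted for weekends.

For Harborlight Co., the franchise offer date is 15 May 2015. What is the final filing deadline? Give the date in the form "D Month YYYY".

30 May 2015

From 15 May 2015, 15 calendar days later is 30 May 2015.
30 May 2015 falls on a Saturday. The rules make no weekend/holiday allowance, so it remains 30 May 2015.
Final deadline: 30 May 2015.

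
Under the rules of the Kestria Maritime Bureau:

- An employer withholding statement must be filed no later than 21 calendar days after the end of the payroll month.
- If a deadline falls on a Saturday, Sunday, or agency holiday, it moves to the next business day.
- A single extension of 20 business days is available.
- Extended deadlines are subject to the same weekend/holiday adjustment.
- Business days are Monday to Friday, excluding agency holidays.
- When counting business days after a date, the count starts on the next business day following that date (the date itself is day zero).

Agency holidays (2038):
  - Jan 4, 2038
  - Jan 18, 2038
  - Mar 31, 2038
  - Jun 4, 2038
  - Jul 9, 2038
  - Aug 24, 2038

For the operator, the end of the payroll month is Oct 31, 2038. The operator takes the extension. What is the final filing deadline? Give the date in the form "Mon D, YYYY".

Dec 20, 2038

Trigger date Oct 31, 2038 + 21 calendar days = Nov 21, 2038.
Nov 21, 2038 is a Sunday; the next business day is Nov 22, 2038 (Monday).
The 20-business-day extension runs from Nov 22, 2038 to Dec 20, 2038.
Dec 20, 2038 is a Monday and not a listed holiday, so it stands.
The final due date is Dec 20, 2038.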